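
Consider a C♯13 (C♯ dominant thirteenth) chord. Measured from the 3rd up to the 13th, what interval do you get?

perfect eleventh

C♯13: C♯ E♯ G♯ B D♯ A♯.
So we need the interval from E♯ up to A♯.
E♯ up to A♯ spans 11 letter names and 17 semitones — a perfect eleventh.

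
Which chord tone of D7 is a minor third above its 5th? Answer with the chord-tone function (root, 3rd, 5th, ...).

Spelling the chord: D, F#, A, C.
The 5th is A. A minor third above A is C.
C is the chord's 7th.

7th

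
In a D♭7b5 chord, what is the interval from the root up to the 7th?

The chord tones of D♭7b5 (D♭ dominant seventh flat five) are D♭–F–A𝄫–C♭.
That puts D♭ below C♭.
From D♭ to C♭: 10 semitones over a seventh = minor.

minor 7th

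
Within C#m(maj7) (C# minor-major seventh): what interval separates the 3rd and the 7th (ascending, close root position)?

C#mM7: C# E G# B#.
The 3rd is E and the 7th is B#.
5 letter names make it a fifth; at 8 semitones (a half step wider than perfect) the quality is augmented.

augmented fifth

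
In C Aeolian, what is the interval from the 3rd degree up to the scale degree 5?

Spelling C Aeolian: C D Eb F G Ab Bb.
That puts Eb below G.
Eb up to G spans 3 letter names and 4 semitones — a major third.

major third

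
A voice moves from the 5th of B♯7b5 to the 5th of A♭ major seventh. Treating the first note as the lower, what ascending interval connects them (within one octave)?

The 5th of B♯7b5 is F♯; the 5th of A♭ major seventh is E♭.
F♯ up to E♭ is 9 semitones, a whole step narrower than a major seventh, so the interval is diminished.

d7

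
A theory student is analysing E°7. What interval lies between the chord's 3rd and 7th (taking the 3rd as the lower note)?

d5

The chord tones of E°7 are E G Bb Db.
That puts G below Db.
5 letter names make it a fifth; at 6 semitones (a half step narrower than perfect) the quality is diminished.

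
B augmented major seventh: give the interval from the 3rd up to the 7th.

The chord tones of B augmented major seventh are B-D#-F##-A#.
So we need the interval from D# up to A#.
D# up to A# spans 5 letter names and 7 semitones — a perfect fifth.

perfect 5th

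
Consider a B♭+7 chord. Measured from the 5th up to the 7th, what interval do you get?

d3

The chord tones of B♭ augmented seventh are B♭ D F♯ A♭.
So we need the interval from F♯ up to A♭.
F♯ up to A♭ is 2 semitones, a whole step narrower than a major third, so the interval is diminished.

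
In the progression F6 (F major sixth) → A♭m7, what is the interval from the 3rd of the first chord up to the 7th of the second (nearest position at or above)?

F6 (F major sixth) has A as its 3rd, and A♭m7 has G♭ as its 7th.
From A to G♭: 9 semitones over a seventh = diminished.

diminished seventh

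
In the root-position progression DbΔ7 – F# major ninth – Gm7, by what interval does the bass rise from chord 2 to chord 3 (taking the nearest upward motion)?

m2

The roots are F# and G.
F# up to G is 1 semitone, a half step narrower than a major second, so the interval is minor.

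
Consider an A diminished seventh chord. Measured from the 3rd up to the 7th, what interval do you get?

Adim7 (A diminished seventh) is spelled A C Eb Gb.
That puts C below Gb.
From C to Gb: 6 semitones over a fifth = diminished.

d5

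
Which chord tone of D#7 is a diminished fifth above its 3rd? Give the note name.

D#7 is spelled D#, F##, A#, C#.
The 3rd is F##. A diminished fifth above F## is C#.
C# is the chord's 7th.

C#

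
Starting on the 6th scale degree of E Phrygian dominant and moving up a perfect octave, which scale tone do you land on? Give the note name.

The scale is E F G# A B C D.
The 6th scale degree is C; a perfect octave above that is C — scale degree 6.

C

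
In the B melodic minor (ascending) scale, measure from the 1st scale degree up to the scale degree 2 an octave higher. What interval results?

major ninth

B melodic minor: B C# D E F# G# A#.
So we need the interval from B up to C#.
Counting 9 letters and 14 half steps from B gives a major ninth.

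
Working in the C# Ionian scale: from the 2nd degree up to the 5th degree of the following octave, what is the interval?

C# major: C# D# E# F# G# A# B#.
So we need the interval from D# up to G#.
D# up to G# spans 11 letter names and 17 semitones — a perfect eleventh.

perfect 11th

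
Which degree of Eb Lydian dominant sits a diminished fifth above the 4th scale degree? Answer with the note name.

Eb

The scale is Eb F G A Bb C Db.
The 4th scale degree is A; a diminished fifth above that is Eb — scale degree 1.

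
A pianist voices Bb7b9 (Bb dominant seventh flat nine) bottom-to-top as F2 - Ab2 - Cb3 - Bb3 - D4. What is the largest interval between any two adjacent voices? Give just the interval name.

major 7th

Adjacent intervals: F2→Ab2 = minor third; Ab2→Cb3 = minor third; Cb3→Bb3 = major seventh; Bb3→D4 = major third.
The largest is Cb3 to Bb3, a major seventh (11 semitones).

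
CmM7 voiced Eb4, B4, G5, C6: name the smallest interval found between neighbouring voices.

Adjacent intervals: Eb4→B4 = augmented fifth; B4→G5 = minor sixth; G5→C6 = perfect fourth.
The smallest is G5 to C6, a perfect fourth (5 semitones).

perfect fourth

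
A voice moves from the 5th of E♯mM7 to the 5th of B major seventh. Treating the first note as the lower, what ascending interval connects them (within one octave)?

diminished 5th

The 5th of E♯mM7 is B♯; the 5th of B major seventh is F♯.
From B♯ to F♯: 6 semitones over a fifth = diminished.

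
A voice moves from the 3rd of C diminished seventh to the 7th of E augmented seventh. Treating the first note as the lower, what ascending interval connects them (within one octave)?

major seventh

The 3rd of C diminished seventh is E♭; the 7th of E augmented seventh is D.
From E♭ to D is 11 semitones, exactly the major seventh.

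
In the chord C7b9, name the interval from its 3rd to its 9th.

diminished seventh

The chord tones of C7b9 are C E G Bb Db.
So we need the interval from E up to Db.
7 letter names make it a seventh; at 9 semitones (a whole step narrower than major) the quality is diminished.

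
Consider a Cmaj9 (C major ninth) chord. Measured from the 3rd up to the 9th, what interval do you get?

m7

The chord tones of Cmaj9 are C E G B D.
That puts E below D.
From E to D: 10 semitones over a seventh = minor.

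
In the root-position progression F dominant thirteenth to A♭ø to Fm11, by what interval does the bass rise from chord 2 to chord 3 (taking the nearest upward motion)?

The roots are A♭ and F.
From A♭ to F is 9 semitones, exactly the major sixth.

major 6th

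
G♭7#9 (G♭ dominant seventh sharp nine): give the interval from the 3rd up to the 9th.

G♭7#9 (G♭ dominant seventh sharp nine): G♭-B♭-D♭-F♭-A.
That puts B♭ below A.
Counting 7 letters and 11 half steps from B♭ gives a major seventh.

major 7th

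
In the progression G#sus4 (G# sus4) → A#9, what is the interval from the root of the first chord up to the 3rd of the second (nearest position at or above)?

A4

The root of G#sus4 (G# sus4) is G#; the 3rd of A#9 is C##.
From G# to C##: 6 semitones over a fourth = augmented.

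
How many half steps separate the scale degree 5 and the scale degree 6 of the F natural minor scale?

The scale is F G Ab Bb C Db Eb.
C up to Db is a minor second — 1 semitone.

1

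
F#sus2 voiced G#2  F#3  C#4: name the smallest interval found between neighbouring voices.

perfect fifth

Adjacent intervals: G#2→F#3 = minor seventh; F#3→C#4 = perfect fifth.
The smallest is F#3 to C#4, a perfect fifth (7 semitones).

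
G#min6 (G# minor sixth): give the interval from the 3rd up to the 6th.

Spelling the chord: G#, B, D#, E#.
The 3rd is B and the 6th is E#.
From B to E#: 6 semitones over a fourth = augmented.

augmented fourth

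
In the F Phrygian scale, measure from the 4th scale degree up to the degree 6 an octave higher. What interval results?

minor tenth

F phrygian: F Gb Ab Bb C Db Eb.
So we need the interval from Bb up to Db.
Bb up to Db is 15 semitones, a half step narrower than a major tenth, so the interval is minor.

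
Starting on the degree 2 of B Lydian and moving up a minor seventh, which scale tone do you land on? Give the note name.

B

The scale is B C# D# E# F# G# A#.
The degree 2 is C#; a minor seventh above that is B — scale degree 1.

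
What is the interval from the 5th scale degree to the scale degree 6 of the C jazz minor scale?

major second

The scale runs C D E♭ F G A B.
That puts G below A.
Counting 2 letters and 2 half steps from G gives a major second.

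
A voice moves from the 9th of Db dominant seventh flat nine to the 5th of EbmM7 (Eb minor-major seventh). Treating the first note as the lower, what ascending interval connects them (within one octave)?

A5

The 9th of Db dominant seventh flat nine is Ebb; the 5th of EbmM7 (Eb minor-major seventh) is Bb.
From Ebb to Bb: 8 semitones over a fifth = augmented.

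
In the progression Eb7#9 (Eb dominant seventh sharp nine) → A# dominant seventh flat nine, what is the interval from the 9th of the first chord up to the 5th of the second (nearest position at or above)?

major seventh

The 9th of Eb7#9 (Eb dominant seventh sharp nine) is F#; the 5th of A# dominant seventh flat nine is E#.
From F# to E# is 11 semitones, exactly the major seventh.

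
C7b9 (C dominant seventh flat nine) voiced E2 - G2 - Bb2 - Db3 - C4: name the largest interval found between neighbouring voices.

major seventh

Adjacent intervals: E2→G2 = minor third; G2→Bb2 = minor third; Bb2→Db3 = minor third; Db3→C4 = major seventh.
The largest is Db3 to C4, a major seventh (11 semitones).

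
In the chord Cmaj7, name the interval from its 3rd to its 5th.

minor third

CΔ7 (C major seventh): C E G B.
That puts E below G.
3 letter names make it a third; at 3 semitones (a half step narrower than major) the quality is minor.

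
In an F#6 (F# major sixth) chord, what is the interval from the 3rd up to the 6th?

F# major sixth is spelled F# A# C# D#.
So we need the interval from A# up to D#.
From A# to D# is 5 semitones, exactly the perfect fourth.

perfect fourth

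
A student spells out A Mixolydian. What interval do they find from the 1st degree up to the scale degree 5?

The scale runs A B C# D E F# G.
1st degree = A; degree 5 = E.
From A to E is 7 semitones, exactly the perfect fifth.

perfect fifth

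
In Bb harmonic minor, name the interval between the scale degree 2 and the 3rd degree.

m2

The scale runs Bb C Db Eb F Gb A.
So we need the interval from C up to Db.
2 letter names make it a second; at 1 semitone (a half step narrower than major) the quality is minor.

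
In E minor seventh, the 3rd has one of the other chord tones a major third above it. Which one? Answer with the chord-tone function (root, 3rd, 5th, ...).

5th

The chord tones of E-7 (E minor seventh) are E-G-B-D.
The 3rd is G. A major third above G is B.
B is the chord's 5th.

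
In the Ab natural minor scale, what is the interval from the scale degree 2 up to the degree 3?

minor 2nd

Spelling the Ab natural minor scale: Ab Bb Cb Db Eb Fb Gb.
Scale degree 2 = Bb; 3rd degree = Cb.
Bb up to Cb is 1 semitone, a half step narrower than a major second, so the interval is minor.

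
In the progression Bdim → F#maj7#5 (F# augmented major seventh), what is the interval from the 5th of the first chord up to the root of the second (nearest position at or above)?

Bdim has F as its 5th, and F#maj7#5 (F# augmented major seventh) has F# as its root.
1 letter names make it a unison; at 1 semitone (a half step wider than perfect) the quality is augmented.

augmented unison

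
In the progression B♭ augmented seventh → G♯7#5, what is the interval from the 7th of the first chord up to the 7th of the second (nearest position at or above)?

augmented sixth

B♭ augmented seventh has A♭ as its 7th, and G♯7#5 has F♯ as its 7th.
From A♭ to F♯: 10 semitones over a sixth = augmented.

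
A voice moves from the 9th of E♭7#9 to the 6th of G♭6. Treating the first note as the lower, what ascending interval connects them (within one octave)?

The 9th of E♭7#9 is F♯; the 6th of G♭6 is E♭.
From F♯ to E♭: 9 semitones over a seventh = diminished.

d7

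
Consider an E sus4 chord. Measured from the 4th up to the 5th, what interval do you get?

Spelling the chord: E A B.
4th = A; 5th = B.
From A to B is 2 semitones, exactly the major second.

major second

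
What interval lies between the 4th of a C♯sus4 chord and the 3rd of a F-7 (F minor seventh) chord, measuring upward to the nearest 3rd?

The 4th of C♯sus4 is F♯; the 3rd of F-7 (F minor seventh) is A♭.
3 letter names make it a third; at 2 semitones (a whole step narrower than major) the quality is diminished.

d3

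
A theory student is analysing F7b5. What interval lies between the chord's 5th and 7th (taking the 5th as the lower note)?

Spelling the chord: F-A-Cb-Eb.
The 5th is Cb and the 7th is Eb.
From Cb to Eb is 4 semitones, exactly the major third.

M3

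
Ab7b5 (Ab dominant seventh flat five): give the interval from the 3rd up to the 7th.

The chord tones of Ab7b5 (Ab dominant seventh flat five) are Ab–C–Ebb–Gb.
That puts C below Gb.
5 letter names make it a fifth; at 6 semitones (a half step narrower than perfect) the quality is diminished.

diminished fifth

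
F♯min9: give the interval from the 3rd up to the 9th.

major 7th

F♯ minor ninth is spelled F♯-A-C♯-E-G♯.
3rd = A; 9th = G♯.
A up to G♯ spans 7 letter names and 11 semitones — a major seventh.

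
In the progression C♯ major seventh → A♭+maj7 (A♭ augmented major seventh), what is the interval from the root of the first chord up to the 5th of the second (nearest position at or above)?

The root of C♯ major seventh is C♯; the 5th of A♭+maj7 (A♭ augmented major seventh) is E.
3 letter names make it a third; at 3 semitones (a half step narrower than major) the quality is minor.

m3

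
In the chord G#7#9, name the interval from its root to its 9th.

Spelling the chord: G#-B#-D#-F#-A##.
Root = G#; 9th = A##.
From G# to A##: 15 semitones over a ninth = augmented.

augmented 9th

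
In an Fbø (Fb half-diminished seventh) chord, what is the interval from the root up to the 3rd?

Fb half-diminished seventh: Fb–Abb–Cbb–Ebb.
So we need the interval from Fb up to Abb.
3 letter names make it a third; at 3 semitones (a half step narrower than major) the quality is minor.

minor third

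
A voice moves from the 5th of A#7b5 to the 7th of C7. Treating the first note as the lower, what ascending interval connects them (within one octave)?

diminished fifth

The 5th of A#7b5 is E; the 7th of C7 is Bb.
5 letter names make it a fifth; at 6 semitones (a half step narrower than perfect) the quality is diminished.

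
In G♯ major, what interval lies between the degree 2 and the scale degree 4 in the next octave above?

minor tenth

Spelling G♯ major: G♯ A♯ B♯ C♯ D♯ E♯ F𝄪.
Degree 2 = A♯; scale degree 4 (up an octave) = C♯.
From A♯ to C♯: 15 semitones over a tenth = minor.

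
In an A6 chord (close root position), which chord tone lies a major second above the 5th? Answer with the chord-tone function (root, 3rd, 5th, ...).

A6 (A major sixth): A, C#, E, F#.
The 5th is E. A major second above E is F#.
F# is the chord's 6th.

6th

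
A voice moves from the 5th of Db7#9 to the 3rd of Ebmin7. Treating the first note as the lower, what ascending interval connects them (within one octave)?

minor 7th

Db7#9 has Ab as its 5th, and Ebmin7 has Gb as its 3rd.
7 letter names make it a seventh; at 10 semitones (a half step narrower than major) the quality is minor.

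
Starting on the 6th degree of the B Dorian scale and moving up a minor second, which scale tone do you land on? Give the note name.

The scale is B C♯ D E F♯ G♯ A.
The 6th degree is G♯; a minor second above that is A — scale degree 7.

A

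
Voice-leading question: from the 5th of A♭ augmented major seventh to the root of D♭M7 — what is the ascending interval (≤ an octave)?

diminished seventh

The 5th of A♭ augmented major seventh is E; the root of D♭M7 is D♭.
E up to D♭ is 9 semitones, a whole step narrower than a major seventh, so the interval is diminished.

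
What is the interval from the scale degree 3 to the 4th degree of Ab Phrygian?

major second

The scale runs Ab Bbb Cb Db Eb Fb Gb.
That puts Cb below Db.
From Cb to Db is 2 semitones, exactly the major second.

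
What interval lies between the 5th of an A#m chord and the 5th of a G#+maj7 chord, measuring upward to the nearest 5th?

A#m has E# as its 5th, and G#+maj7 has D## as its 5th.
E# up to D## spans 7 letter names and 11 semitones — a major seventh.

major seventh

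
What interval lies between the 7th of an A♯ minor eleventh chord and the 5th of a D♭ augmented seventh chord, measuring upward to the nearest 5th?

The 7th of A♯ minor eleventh is G♯; the 5th of D♭ augmented seventh is A.
G♯ up to A is 1 semitone, a half step narrower than a major second, so the interval is minor.

minor second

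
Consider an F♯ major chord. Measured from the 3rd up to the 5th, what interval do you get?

Spelling the chord: F♯ A♯ C♯.
That puts A♯ below C♯.
3 letter names make it a third; at 3 semitones (a half step narrower than major) the quality is minor.

minor third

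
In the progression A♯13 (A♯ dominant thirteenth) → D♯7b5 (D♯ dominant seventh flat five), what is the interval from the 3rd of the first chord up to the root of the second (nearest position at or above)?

A♯13 (A♯ dominant thirteenth) has C𝄪 as its 3rd, and D♯7b5 (D♯ dominant seventh flat five) has D♯ as its root.
C𝄪 up to D♯ is 1 semitone, a half step narrower than a major second, so the interval is minor.

minor 2nd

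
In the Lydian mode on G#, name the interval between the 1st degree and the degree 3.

G# lydian: G# A# B# C## D# E# F##.
That puts G# below B#.
Counting 3 letters and 4 half steps from G# gives a major third.

M3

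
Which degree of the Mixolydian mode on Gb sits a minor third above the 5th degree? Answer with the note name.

Fb

The scale is Gb Ab Bb Cb Db Eb Fb.
The 5th degree is Db; a minor third above that is Fb — scale degree 7.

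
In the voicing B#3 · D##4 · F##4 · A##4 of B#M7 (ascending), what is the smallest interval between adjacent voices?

minor third

Adjacent intervals: B#3→D##4 = major third; D##4→F##4 = minor third; F##4→A##4 = major third.
The smallest is D##4 to F##4, a minor third (3 semitones).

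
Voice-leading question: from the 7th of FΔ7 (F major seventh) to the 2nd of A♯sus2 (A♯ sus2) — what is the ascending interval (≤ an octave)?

A5

FΔ7 (F major seventh) has E as its 7th, and A♯sus2 (A♯ sus2) has B♯ as its 2nd.
E up to B♯ is 8 semitones, a half step wider than a perfect fifth, so the interval is augmented.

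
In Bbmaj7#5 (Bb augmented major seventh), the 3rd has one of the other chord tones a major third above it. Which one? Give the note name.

F#

Bbmaj7#5: Bb–D–F#–A.
The 3rd is D. A major third above D is F#.
F# is the chord's 5th.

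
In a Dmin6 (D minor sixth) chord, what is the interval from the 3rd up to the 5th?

Spelling the chord: D-F-A-B.
The 3rd is F and the 5th is A.
F up to A spans 3 letter names and 4 semitones — a major third.

M3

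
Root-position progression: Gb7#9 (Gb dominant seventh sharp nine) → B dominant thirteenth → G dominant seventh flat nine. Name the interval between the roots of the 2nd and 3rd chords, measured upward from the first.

minor sixth

The roots are B and G.
B up to G is 8 semitones, a half step narrower than a major sixth, so the interval is minor.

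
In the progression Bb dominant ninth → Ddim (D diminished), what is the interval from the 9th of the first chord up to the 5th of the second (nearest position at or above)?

The 9th of Bb dominant ninth is C; the 5th of Ddim (D diminished) is Ab.
6 letter names make it a sixth; at 8 semitones (a half step narrower than major) the quality is minor.

m6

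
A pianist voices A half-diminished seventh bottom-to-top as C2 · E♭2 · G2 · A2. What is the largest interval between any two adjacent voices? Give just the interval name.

Adjacent intervals: C2→E♭2 = minor third; E♭2→G2 = major third; G2→A2 = major second.
The largest is E♭2 to G2, a major third (4 semitones).

M3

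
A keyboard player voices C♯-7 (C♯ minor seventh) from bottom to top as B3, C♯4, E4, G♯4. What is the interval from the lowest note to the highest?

The outer voices are B3 and G♯4.
Counting 6 letters and 9 half steps from B gives a major sixth.

major sixth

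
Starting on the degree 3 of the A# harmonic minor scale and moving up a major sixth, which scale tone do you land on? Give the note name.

The scale is A# B# C# D# E# F# G##.
The degree 3 is C#; a major sixth above that is A# — scale degree 1.

A#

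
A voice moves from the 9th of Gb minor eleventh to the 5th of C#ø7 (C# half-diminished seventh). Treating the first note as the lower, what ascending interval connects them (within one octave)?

The 9th of Gb minor eleventh is Ab; the 5th of C#ø7 (C# half-diminished seventh) is G.
From Ab to G is 11 semitones, exactly the major seventh.

major 7th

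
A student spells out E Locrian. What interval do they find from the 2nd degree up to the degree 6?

P5

The scale runs E F G A Bb C D.
2nd degree = F; scale degree 6 = C.
Counting 5 letters and 7 half steps from F gives a perfect fifth.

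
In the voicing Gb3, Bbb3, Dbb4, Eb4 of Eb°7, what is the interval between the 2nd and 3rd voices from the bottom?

Those voices are Bbb3 and Dbb4.
From Bbb to Dbb: 3 semitones over a third = minor.

m3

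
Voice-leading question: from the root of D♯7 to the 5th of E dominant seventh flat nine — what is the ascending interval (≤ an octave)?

minor sixth

The root of D♯7 is D♯; the 5th of E dominant seventh flat nine is B.
D♯ up to B is 8 semitones, a half step narrower than a major sixth, so the interval is minor.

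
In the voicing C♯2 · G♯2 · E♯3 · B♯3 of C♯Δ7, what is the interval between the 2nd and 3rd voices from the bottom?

Those voices are G♯2 and E♯3.
G♯ up to E♯ spans 6 letter names and 9 semitones — a major sixth.

major 6th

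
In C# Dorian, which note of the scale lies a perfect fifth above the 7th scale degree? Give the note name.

F#

The scale is C# D# E F# G# A# B.
The 7th scale degree is B; a perfect fifth above that is F# — scale degree 4.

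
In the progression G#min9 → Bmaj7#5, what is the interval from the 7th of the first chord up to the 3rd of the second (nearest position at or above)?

major sixth

G#min9 has F# as its 7th, and Bmaj7#5 has D# as its 3rd.
F# up to D# spans 6 letter names and 9 semitones — a major sixth.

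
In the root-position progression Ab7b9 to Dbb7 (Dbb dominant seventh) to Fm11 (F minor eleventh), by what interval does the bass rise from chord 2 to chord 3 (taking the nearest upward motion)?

augmented third

The roots are Dbb and F.
3 letter names make it a third; at 5 semitones (a half step wider than major) the quality is augmented.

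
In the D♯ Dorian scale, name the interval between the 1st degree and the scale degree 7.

minor seventh

Spelling the D♯ Dorian scale: D♯ E♯ F♯ G♯ A♯ B♯ C♯.
1st degree = D♯; 7th scale degree = C♯.
From D♯ to C♯: 10 semitones over a seventh = minor.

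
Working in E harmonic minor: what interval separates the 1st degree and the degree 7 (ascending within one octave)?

E harmonic minor: E F# G A B C D#.
That puts E below D#.
Counting 7 letters and 11 half steps from E gives a major seventh.

major seventh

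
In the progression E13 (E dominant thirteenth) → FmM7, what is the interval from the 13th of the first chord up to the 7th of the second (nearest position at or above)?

The 13th of E13 (E dominant thirteenth) is C#; the 7th of FmM7 is E.
3 letter names make it a third; at 3 semitones (a half step narrower than major) the quality is minor.

minor 3rd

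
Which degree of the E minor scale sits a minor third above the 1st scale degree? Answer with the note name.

The scale is E F♯ G A B C D.
The 1st scale degree is E; a minor third above that is G — scale degree 3.

G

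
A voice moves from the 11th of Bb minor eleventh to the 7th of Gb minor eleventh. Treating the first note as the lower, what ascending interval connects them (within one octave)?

minor second

The 11th of Bb minor eleventh is Eb; the 7th of Gb minor eleventh is Fb.
Eb up to Fb is 1 semitone, a half step narrower than a major second, so the interval is minor.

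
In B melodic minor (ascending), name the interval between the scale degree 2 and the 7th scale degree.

Spelling B melodic minor (ascending): B C# D E F# G# A#.
The scale degree 2 is C# and the 7th scale degree is A#.
Counting 6 letters and 9 half steps from C# gives a major sixth.

major sixth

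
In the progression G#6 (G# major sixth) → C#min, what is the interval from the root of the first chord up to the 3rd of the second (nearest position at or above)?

G#6 (G# major sixth) has G# as its root, and C#min has E as its 3rd.
From G# to E: 8 semitones over a sixth = minor.

minor 6th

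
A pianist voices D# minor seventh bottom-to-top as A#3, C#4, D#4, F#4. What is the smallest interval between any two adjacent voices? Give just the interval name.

major second

Adjacent intervals: A#3→C#4 = minor third; C#4→D#4 = major second; D#4→F#4 = minor third.
The smallest is C#4 to D#4, a major second (2 semitones).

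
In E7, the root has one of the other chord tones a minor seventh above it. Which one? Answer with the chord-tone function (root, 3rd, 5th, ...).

7th

The chord tones of E7 are E, G#, B, D.
The root is E. A minor seventh above E is D.
D is the chord's 7th.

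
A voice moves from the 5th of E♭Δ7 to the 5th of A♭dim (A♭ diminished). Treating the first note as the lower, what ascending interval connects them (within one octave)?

d4

The 5th of E♭Δ7 is B♭; the 5th of A♭dim (A♭ diminished) is E𝄫.
From B♭ to E𝄫: 4 semitones over a fourth = diminished.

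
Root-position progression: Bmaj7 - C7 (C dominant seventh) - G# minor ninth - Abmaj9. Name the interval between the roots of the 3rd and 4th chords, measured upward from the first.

diminished second

The roots are G# and Ab.
From G# to Ab: 0 semitones over a second = diminished.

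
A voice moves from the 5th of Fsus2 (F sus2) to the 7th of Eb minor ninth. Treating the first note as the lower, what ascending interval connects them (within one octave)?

The 5th of Fsus2 (F sus2) is C; the 7th of Eb minor ninth is Db.
C up to Db is 1 semitone, a half step narrower than a major second, so the interval is minor.

minor 2nd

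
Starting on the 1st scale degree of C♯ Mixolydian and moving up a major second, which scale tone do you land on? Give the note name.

The scale is C♯ D♯ E♯ F♯ G♯ A♯ B.
The 1st scale degree is C♯; a major second above that is D♯ — scale degree 2.

D#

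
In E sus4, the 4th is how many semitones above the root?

5

Esus4: E A B.
E to A is a perfect fourth: 5 semitones.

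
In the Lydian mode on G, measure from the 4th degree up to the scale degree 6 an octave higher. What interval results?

The scale runs G A B C♯ D E F♯.
That puts C♯ below E.
From C♯ to E: 15 semitones over a tenth = minor.

m10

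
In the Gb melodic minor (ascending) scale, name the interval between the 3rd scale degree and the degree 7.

A5

Spelling the Gb melodic minor (ascending) scale: Gb Ab Bbb Cb Db Eb F.
So we need the interval from Bbb up to F.
Bbb up to F is 8 semitones, a half step wider than a perfect fifth, so the interval is augmented.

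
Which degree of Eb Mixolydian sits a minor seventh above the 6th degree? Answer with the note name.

Bb

The scale is Eb F G Ab Bb C Db.
The 6th degree is C; a minor seventh above that is Bb — scale degree 5.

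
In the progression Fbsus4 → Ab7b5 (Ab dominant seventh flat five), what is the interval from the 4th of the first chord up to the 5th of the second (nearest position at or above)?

The 4th of Fbsus4 is Bbb; the 5th of Ab7b5 (Ab dominant seventh flat five) is Ebb.
Bbb up to Ebb spans 4 letter names and 5 semitones — a perfect fourth.

perfect fourth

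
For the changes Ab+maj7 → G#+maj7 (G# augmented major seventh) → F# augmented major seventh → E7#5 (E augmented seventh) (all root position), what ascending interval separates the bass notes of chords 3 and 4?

minor seventh

The roots are F# and E.
7 letter names make it a seventh; at 10 semitones (a half step narrower than major) the quality is minor.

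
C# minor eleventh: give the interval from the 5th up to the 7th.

C#m11 is spelled C# E G# B D# F#.
The 5th is G# and the 7th is B.
3 letter names make it a third; at 3 semitones (a half step narrower than major) the quality is minor.

minor third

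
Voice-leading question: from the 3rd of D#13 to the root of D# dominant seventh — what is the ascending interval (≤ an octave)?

The 3rd of D#13 is F##; the root of D# dominant seventh is D#.
From F## to D#: 8 semitones over a sixth = minor.

minor sixth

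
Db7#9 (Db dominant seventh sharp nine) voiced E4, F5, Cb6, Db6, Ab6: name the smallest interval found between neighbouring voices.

M2

Adjacent intervals: E4→F5 = minor ninth; F5→Cb6 = diminished fifth; Cb6→Db6 = major second; Db6→Ab6 = perfect fifth.
The smallest is Cb6 to Db6, a major second (2 semitones).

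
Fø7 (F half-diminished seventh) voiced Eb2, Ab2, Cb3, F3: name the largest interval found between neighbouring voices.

augmented fourth

Adjacent intervals: Eb2→Ab2 = perfect fourth; Ab2→Cb3 = minor third; Cb3→F3 = augmented fourth.
The largest is Cb3 to F3, an augmented fourth (6 semitones).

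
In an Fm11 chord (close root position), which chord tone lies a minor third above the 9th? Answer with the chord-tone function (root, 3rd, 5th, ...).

F minor eleventh: F-A♭-C-E♭-G-B♭.
The 9th is G. A minor third above G is B♭.
B♭ is the chord's 11th.

11th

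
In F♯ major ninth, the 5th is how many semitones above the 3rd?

3

The chord tones of F♯maj9 are F♯-A♯-C♯-E♯-G♯.
A♯ to C♯ is a minor third: 3 semitones.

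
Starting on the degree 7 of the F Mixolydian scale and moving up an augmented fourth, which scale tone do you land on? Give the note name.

The scale is F G A B♭ C D E♭.
The degree 7 is E♭; an augmented fourth above that is A — scale degree 3.

A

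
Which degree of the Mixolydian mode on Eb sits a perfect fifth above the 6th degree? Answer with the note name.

The scale is Eb F G Ab Bb C Db.
The 6th degree is C; a perfect fifth above that is G — scale degree 3.

G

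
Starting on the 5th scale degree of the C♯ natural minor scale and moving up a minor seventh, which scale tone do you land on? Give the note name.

F#

The scale is C♯ D♯ E F♯ G♯ A B.
The 5th scale degree is G♯; a minor seventh above that is F♯ — scale degree 4.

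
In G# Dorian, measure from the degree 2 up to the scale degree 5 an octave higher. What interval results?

perfect eleventh

Spelling G# Dorian: G# A# B C# D# E# F#.
So we need the interval from A# up to D#.
Counting 11 letters and 17 half steps from A# gives a perfect eleventh.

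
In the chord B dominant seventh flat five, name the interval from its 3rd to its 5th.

Spelling the chord: B D# F A.
That puts D# below F.
D# up to F is 2 semitones, a whole step narrower than a major third, so the interval is diminished.

diminished 3rd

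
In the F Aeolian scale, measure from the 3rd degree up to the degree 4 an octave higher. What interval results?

The scale runs F G Ab Bb C Db Eb.
So we need the interval from Ab up to Bb.
Ab up to Bb spans 9 letter names and 14 semitones — a major ninth.

M9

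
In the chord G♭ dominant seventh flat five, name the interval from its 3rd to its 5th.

diminished 3rd

Spelling the chord: G♭ B♭ D𝄫 F♭.
The 3rd is B♭ and the 5th is D𝄫.
From B♭ to D𝄫: 2 semitones over a third = diminished.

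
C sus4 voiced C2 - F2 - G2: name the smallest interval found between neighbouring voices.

Adjacent intervals: C2→F2 = perfect fourth; F2→G2 = major second.
The smallest is F2 to G2, a major second (2 semitones).

major second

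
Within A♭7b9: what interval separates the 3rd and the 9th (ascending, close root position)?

diminished seventh

A♭7b9: A♭, C, E♭, G♭, B𝄫.
That puts C below B𝄫.
From C to B𝄫: 9 semitones over a seventh = diminished.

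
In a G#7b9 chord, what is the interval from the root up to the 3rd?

M3

The chord tones of G# dominant seventh flat nine are G#-B#-D#-F#-A.
That puts G# below B#.
Counting 3 letters and 4 half steps from G# gives a major third.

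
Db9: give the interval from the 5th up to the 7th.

m3

The chord tones of Db dominant ninth are Db F Ab Cb Eb.
So we need the interval from Ab up to Cb.
From Ab to Cb: 3 semitones over a third = minor.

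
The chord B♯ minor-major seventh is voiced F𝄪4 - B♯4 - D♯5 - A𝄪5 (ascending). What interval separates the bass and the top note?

M10

The outer voices are F𝄪4 and A𝄪5.
From F𝄪 to A𝄪 is 16 semitones, exactly the major tenth.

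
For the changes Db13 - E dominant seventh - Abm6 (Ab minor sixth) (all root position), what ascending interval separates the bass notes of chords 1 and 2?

augmented second

The roots are Db and E.
From Db to E: 3 semitones over a second = augmented.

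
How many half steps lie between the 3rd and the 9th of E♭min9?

11

Spelling the chord: E♭ G♭ B♭ D♭ F.
G♭ to F is a major seventh: 11 semitones.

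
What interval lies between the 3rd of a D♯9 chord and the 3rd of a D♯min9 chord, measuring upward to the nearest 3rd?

diminished octave

D♯9 has F𝄪 as its 3rd, and D♯min9 has F♯ as its 3rd.
From F𝄪 to F♯: 11 semitones over an octave = diminished.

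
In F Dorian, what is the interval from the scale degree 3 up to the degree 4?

The scale runs F G Ab Bb C D Eb.
The scale degree 3 is Ab and the degree 4 is Bb.
Counting 2 letters and 2 half steps from Ab gives a major second.

M2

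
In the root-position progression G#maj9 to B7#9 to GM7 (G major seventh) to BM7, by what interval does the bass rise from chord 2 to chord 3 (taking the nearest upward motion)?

minor 6th

The roots are B and G.
6 letter names make it a sixth; at 8 semitones (a half step narrower than major) the quality is minor.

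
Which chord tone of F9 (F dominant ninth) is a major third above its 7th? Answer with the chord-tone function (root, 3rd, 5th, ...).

The chord tones of F9 are F-A-C-Eb-G.
The 7th is Eb. A major third above Eb is G.
G is the chord's 9th.

9th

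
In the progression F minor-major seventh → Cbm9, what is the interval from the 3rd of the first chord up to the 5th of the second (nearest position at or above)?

The 3rd of F minor-major seventh is Ab; the 5th of Cbm9 is Gb.
From Ab to Gb: 10 semitones over a seventh = minor.

m7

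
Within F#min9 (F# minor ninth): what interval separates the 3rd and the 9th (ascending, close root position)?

major seventh

The chord tones of F# minor ninth are F#-A-C#-E-G#.
The 3rd is A and the 9th is G#.
A up to G# spans 7 letter names and 11 semitones — a major seventh.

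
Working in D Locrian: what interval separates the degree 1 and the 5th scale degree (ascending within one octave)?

D locrian: D Eb F G Ab Bb C.
So we need the interval from D up to Ab.
5 letter names make it a fifth; at 6 semitones (a half step narrower than perfect) the quality is diminished.

d5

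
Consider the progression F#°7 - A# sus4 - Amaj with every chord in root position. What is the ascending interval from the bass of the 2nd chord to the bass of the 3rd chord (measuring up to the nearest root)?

The roots are A# and A.
From A# to A: 11 semitones over an octave = diminished.

d8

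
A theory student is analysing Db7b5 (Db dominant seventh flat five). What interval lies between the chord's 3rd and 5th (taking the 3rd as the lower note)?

Db7b5 is spelled Db, F, Abb, Cb.
The 3rd is F and the 5th is Abb.
3 letter names make it a third; at 2 semitones (a whole step narrower than major) the quality is diminished.

diminished third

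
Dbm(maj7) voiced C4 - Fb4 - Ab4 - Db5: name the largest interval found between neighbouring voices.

Adjacent intervals: C4→Fb4 = diminished fourth; Fb4→Ab4 = major third; Ab4→Db5 = perfect fourth.
The largest is Ab4 to Db5, a perfect fourth (5 semitones).

perfect 4th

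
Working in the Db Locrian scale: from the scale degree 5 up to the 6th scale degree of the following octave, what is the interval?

major ninth

Spelling the Db Locrian scale: Db Ebb Fb Gb Abb Bbb Cb.
Scale degree 5 = Abb; 6th scale degree (up an octave) = Bbb.
Counting 9 letters and 14 half steps from Abb gives a major ninth.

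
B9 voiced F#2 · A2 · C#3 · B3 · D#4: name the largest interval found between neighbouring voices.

Adjacent intervals: F#2→A2 = minor third; A2→C#3 = major third; C#3→B3 = minor seventh; B3→D#4 = major third.
The largest is C#3 to B3, a minor seventh (10 semitones).

minor seventh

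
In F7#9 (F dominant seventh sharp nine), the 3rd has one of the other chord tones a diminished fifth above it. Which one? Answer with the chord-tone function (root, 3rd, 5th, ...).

F7#9: F-A-C-Eb-G#.
The 3rd is A. A diminished fifth above A is Eb.
Eb is the chord's 7th.

7th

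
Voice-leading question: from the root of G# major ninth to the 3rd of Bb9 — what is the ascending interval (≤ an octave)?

G# major ninth has G# as its root, and Bb9 has D as its 3rd.
From G# to D: 6 semitones over a fifth = diminished.

diminished fifth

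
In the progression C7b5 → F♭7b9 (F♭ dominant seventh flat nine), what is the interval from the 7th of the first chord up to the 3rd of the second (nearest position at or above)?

minor seventh

C7b5 has B♭ as its 7th, and F♭7b9 (F♭ dominant seventh flat nine) has A♭ as its 3rd.
B♭ up to A♭ is 10 semitones, a half step narrower than a major seventh, so the interval is minor.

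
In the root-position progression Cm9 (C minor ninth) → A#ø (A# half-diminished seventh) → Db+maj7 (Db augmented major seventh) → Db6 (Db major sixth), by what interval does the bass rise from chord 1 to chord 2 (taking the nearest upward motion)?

The roots are C and A#.
C up to A# is 10 semitones, a half step wider than a major sixth, so the interval is augmented.

augmented sixth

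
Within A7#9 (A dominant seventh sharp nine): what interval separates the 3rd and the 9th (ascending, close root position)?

major seventh

A7#9 (A dominant seventh sharp nine) is spelled A, C#, E, G, B#.
The 3rd is C# and the 9th is B#.
From C# to B# is 11 semitones, exactly the major seventh.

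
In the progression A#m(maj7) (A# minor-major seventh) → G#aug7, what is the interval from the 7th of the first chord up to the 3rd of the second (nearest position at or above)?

The 7th of A#m(maj7) (A# minor-major seventh) is G##; the 3rd of G#aug7 is B#.
3 letter names make it a third; at 3 semitones (a half step narrower than major) the quality is minor.

minor third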